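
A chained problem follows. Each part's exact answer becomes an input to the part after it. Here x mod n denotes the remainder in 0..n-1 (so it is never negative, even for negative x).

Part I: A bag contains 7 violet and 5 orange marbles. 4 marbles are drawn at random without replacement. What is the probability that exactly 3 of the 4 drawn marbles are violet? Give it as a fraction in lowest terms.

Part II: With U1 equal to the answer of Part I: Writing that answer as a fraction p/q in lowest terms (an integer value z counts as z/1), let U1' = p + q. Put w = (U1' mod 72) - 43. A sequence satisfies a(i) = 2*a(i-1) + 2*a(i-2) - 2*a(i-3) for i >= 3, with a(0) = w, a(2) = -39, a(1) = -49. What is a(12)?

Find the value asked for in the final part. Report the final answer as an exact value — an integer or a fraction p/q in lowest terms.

-647856

Part I: total draws C(12,4) = 495; favorable C(7,3)*C(5,1) = 175; P = 35/99; answer 35/99
Part II: U1 = 35/99; threaded value p + q = 134; w = 19; a(3) = 2*(-39) + 2*(-49) - 2*(19) = -214; iterating: a(3)=-214, a(4)=-408, a(5)=-1166, a(6)=-2720, a(7)=-6956, a(8)=-17020, a(9)=-42512, a(10)=-105152, a(11)=-261288, a(12)=-647856; answer -647856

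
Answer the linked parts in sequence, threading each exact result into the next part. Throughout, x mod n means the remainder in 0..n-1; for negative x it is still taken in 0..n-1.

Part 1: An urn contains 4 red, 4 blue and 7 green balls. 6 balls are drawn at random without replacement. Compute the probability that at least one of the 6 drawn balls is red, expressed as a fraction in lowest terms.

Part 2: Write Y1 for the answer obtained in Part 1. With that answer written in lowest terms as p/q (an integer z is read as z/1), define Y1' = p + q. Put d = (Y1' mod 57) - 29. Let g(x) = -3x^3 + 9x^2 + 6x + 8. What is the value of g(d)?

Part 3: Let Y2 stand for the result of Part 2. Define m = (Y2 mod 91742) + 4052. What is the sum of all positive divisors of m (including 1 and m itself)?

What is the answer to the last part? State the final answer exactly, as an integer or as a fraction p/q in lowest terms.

49896

Part 1: total draws C(15,6) = 5005; complement C(11,6) = 462; favorable 5005 - 462 = 4543; P = 59/65; answer 59/65
Part 2: Y1 = 59/65; threaded value p + q = 124; d = -19; -3*(-19)^3 + 9*(-19)^2 + 6*(-19)^1 + 8 = (20577) + (3249) + (-114) + (8) = 23720; answer 23720
Part 3: Y2 = 23720; m = 27772; 27772 = 2^2 * 53 * 131; sigma = (1 + 2 + 4) * (1 + 53) * (1 + 131) = 7 * 54 * 132 = 49896; answer 49896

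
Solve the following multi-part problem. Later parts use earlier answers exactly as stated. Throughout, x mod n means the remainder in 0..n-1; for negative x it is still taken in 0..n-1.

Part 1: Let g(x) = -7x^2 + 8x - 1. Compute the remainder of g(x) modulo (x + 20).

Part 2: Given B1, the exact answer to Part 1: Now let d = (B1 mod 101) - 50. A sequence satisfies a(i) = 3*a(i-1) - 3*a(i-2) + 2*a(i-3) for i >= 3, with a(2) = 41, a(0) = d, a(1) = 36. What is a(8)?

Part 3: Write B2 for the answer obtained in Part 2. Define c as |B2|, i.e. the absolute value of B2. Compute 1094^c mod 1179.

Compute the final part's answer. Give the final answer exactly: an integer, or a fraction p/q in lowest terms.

Part 1: remainder = value at the root: -7*(-20)^2 + 8*(-20)^1 - 1 = (-2800) + (-160) + (-1) = -2961; answer -2961
Part 2: B1 = -2961; d = 19; a(3) = 3*(41) - 3*(36) + 2*(19) = 53; iterating: a(3)=53, a(4)=108, a(5)=247, a(6)=523, a(7)=1044, a(8)=2057; answer 2057
Part 3: B2 = 2057; c = 2057; squarings mod 1179: 1094^1=1094, 1094^2=151, 1094^4=400, 1094^8=835, 1094^16=436, 1094^32=277, 1094^64=94, 1094^128=583, 1094^256=337, 1094^512=385, 1094^1024=850, 1094^2048=952; 1094^2057 = 1094^1 * 1094^8 * 1094^2048 = 290 (mod 1179); answer 290

290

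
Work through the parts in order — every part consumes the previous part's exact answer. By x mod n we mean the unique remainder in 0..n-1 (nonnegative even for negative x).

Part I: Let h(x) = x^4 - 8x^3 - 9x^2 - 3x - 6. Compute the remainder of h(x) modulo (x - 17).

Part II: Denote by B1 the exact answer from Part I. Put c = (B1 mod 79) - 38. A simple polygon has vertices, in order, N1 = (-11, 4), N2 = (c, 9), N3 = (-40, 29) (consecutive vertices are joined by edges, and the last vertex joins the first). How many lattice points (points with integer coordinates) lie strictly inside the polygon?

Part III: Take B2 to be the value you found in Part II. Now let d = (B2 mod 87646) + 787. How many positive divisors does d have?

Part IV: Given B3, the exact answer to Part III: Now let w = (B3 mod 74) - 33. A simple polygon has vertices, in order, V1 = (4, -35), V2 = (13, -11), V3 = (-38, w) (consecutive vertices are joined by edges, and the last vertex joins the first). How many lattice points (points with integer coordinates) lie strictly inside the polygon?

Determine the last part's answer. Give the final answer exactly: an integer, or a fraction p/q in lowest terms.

526

Part I: remainder = value at the root: 1*(17)^4 - 8*(17)^3 - 9*(17)^2 - 3*(17)^1 - 6 = (83521) + (-39304) + (-2601) + (-51) + (-6) = 41559; answer 41559
Part II: B1 = 41559; c = -33; cross terms: (-11*9 - -33*4)=33, (-33*29 - -40*9)=-597, (-40*4 - -11*29)=159; twice the area = |-405| = 405; area = 405/2; boundary points = 1 + 1 + 1 = 3; strictly interior points = area - boundary/2 + 1 = 202; answer 202
Part III: B2 = 202; d = 989; 989 = 23 * 43; number of divisors = (1+1) * (1+1) = 4; answer 4
Part IV: B3 = 4; w = -29; cross terms: (4*-11 - 13*-35)=411, (13*-29 - -38*-11)=-795, (-38*-35 - 4*-29)=1446; twice the area = |1062| = 1062; area = 531; boundary points = 3 + 3 + 6 = 12; strictly interior points = area - boundary/2 + 1 = 526; answer 526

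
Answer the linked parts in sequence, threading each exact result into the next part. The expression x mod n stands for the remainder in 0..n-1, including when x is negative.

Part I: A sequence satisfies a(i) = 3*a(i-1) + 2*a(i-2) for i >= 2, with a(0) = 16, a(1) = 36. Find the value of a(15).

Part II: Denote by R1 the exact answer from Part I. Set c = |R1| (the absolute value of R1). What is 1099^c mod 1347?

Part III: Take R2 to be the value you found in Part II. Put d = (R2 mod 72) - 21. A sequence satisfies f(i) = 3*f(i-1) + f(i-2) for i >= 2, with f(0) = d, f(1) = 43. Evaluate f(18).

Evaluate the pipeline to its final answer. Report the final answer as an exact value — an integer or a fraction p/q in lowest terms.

Part I: a(2) = 3*(36) + 2*(16) = 140; iterating: a(2)=140, a(3)=492, a(4)=1756, a(5)=6252, a(6)=22268, a(7)=79308, a(8)=282460, a(9)=1005996, a(10)=3582908, a(11)=12760716, a(12)=45447964, a(13)=161865324, a(14)=576491900, a(15)=2053206348; answer 2053206348
Part II: R1 = 2053206348; c = 2053206348; squarings mod 1347: 1099^1=1099, 1099^2=889, 1099^4=979, 1099^8=724, 1099^16=193, 1099^32=880, 1099^64=1222, 1099^128=808, 1099^256=916, 1099^512=1222, 1099^1024=808, 1099^2048=916, 1099^4096=1222, 1099^8192=808, 1099^16384=916, 1099^32768=1222, 1099^65536=808, 1099^131072=916, 1099^262144=1222, 1099^524288=808, 1099^1048576=916, 1099^2097152=1222, 1099^4194304=808, 1099^8388608=916, 1099^16777216=1222, 1099^33554432=808, 1099^67108864=916, 1099^134217728=1222, 1099^268435456=808, 1099^536870912=916, 1099^1073741824=1222; 1099^2053206348 = 1099^4 * 1099^8 * 1099^64 * 1099^256 * 1099^4096 * 1099^8192 * 1099^16384 * 1099^65536 * 1099^2097152 * 1099^4194304 * 1099^33554432 * 1099^134217728 * 1099^268435456 * 1099^536870912 * 1099^1073741824 = 181 (mod 1347); answer 181
Part III: R2 = 181; d = 16; f(2) = 3*(43) + 1*(16) = 145; iterating: f(2)=145, f(3)=478, f(4)=1579, f(5)=5215, f(6)=17224, f(7)=56887, f(8)=187885, f(9)=620542, f(10)=2049511, f(11)=6769075, f(12)=22356736, f(13)=73839283, f(14)=243874585, f(15)=805463038, f(16)=2660263699, f(17)=8786254135, f(18)=29019026104; answer 29019026104

29019026104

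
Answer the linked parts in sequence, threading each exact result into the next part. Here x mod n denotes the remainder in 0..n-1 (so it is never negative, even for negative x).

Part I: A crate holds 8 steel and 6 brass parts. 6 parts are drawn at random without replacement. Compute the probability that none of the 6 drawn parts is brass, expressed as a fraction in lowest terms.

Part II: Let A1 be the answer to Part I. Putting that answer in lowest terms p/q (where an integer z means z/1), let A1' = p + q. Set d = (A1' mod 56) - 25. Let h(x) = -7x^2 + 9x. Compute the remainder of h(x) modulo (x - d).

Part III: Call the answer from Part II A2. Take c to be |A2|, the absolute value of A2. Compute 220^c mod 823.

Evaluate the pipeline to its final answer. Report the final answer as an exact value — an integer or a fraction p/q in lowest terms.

782

Part I: total draws C(14,6) = 3003; favorable C(8,6) = 28; P = 4/429; answer 4/429
Part II: A1 = 4/429; threaded value p + q = 433; d = 16; remainder = value at the root: -7*(16)^2 + 9*(16)^1 = (-1792) + (144) = -1648; answer -1648
Part III: A2 = -1648; c = 1648; squarings mod 823: 220^1=220, 220^2=666, 220^4=782, 220^8=35, 220^16=402, 220^32=296, 220^64=378, 220^128=505, 220^256=718, 220^512=326, 220^1024=109; 220^1648 = 220^16 * 220^32 * 220^64 * 220^512 * 220^1024 = 782 (mod 823); answer 782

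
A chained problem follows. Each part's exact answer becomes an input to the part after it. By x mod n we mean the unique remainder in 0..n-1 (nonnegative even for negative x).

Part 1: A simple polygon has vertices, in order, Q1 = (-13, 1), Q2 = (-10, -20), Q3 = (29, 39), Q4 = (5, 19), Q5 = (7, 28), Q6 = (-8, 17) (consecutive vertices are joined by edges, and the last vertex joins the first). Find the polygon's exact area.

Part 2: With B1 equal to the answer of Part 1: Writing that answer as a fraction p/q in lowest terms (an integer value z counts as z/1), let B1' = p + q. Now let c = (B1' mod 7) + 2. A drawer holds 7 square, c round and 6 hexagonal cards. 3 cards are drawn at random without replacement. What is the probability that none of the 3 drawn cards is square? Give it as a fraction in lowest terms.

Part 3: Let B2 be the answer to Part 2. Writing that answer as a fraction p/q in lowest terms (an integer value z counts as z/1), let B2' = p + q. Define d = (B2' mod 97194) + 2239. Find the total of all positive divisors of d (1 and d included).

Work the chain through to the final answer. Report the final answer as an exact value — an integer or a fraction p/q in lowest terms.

3276

Part 1: cross terms: (-13*-20 - -10*1)=270, (-10*39 - 29*-20)=190, (29*19 - 5*39)=356, (5*28 - 7*19)=7, (7*17 - -8*28)=343, (-8*1 - -13*17)=213; twice the area = |1379| = 1379; area = 1379/2; answer 1379/2
Part 2: B1 = 1379/2; threaded value p + q = 1381; c = 4; total draws C(17,3) = 680; favorable C(10,3) = 120; P = 3/17; answer 3/17
Part 3: B2 = 3/17; threaded value p + q = 20; d = 2259; 2259 = 3^2 * 251; sigma = (1 + 3 + 9) * (1 + 251) = 13 * 252 = 3276; answer 3276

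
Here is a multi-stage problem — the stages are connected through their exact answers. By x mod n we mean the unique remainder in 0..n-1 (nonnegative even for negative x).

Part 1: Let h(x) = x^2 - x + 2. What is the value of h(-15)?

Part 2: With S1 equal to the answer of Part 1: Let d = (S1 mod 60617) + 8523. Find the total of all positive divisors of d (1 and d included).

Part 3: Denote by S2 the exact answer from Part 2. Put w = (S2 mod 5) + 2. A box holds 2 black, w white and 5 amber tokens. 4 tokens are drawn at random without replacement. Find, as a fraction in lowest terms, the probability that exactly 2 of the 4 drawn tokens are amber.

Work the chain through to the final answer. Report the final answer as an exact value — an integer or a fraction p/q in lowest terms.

56/143

Part 1: 1*(-15)^2 - 1*(-15)^1 + 2 = (225) + (15) + (2) = 242; answer 242
Part 2: S1 = 242; d = 8765; 8765 = 5 * 1753; sigma = (1 + 5) * (1 + 1753) = 6 * 1754 = 10524; answer 10524
Part 3: S2 = 10524; w = 6; total draws C(13,4) = 715; favorable C(5,2)*C(8,2) = 280; P = 56/143; answer 56/143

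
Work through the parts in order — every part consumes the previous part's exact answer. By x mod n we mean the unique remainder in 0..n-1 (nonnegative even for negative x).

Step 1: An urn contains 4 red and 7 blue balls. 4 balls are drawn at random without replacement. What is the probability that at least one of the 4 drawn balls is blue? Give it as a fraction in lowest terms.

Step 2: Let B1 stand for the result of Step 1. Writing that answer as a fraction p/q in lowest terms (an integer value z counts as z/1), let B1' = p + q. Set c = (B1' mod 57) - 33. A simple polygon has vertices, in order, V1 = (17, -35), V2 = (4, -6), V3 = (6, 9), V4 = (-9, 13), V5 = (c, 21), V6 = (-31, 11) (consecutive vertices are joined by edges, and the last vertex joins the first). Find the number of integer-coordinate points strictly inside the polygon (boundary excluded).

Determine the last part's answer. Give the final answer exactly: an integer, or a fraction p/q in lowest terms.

805

Step 1: total draws C(11,4) = 330; complement C(4,4) = 1; favorable 330 - 1 = 329; P = 329/330; answer 329/330
Step 2: B1 = 329/330; threaded value p + q = 659; c = -1; cross terms: (17*-6 - 4*-35)=38, (4*9 - 6*-6)=72, (6*13 - -9*9)=159, (-9*21 - -1*13)=-176, (-1*11 - -31*21)=640, (-31*-35 - 17*11)=898; twice the area = |1631| = 1631; area = 1631/2; boundary points = 1 + 1 + 1 + 8 + 10 + 2 = 23; strictly interior points = area - boundary/2 + 1 = 805; answer 805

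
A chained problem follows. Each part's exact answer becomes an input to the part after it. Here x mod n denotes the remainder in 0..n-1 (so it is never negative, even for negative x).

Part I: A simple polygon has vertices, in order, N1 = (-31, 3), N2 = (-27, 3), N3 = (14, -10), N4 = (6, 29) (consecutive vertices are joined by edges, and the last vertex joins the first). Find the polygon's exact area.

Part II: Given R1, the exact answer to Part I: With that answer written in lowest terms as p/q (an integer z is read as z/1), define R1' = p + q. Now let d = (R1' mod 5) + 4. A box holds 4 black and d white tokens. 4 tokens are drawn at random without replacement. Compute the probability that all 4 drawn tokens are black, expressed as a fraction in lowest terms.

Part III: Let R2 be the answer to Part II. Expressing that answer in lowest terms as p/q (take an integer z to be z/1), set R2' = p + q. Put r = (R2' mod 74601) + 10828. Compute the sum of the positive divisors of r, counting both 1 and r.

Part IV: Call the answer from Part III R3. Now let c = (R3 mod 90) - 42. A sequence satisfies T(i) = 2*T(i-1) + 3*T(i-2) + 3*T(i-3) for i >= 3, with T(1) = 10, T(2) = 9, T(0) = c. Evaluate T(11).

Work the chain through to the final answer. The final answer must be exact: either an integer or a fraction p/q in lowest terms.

538335

Part I: cross terms: (-31*3 - -27*3)=-12, (-27*-10 - 14*3)=228, (14*29 - 6*-10)=466, (6*3 - -31*29)=917; twice the area = |1599| = 1599; area = 1599/2; answer 1599/2
Part II: R1 = 1599/2; threaded value p + q = 1601; d = 5; total draws C(9,4) = 126; favorable C(4,4) = 1; P = 1/126; answer 1/126
Part III: R2 = 1/126; threaded value p + q = 127; r = 10955; 10955 = 5 * 7 * 313; sigma = (1 + 5) * (1 + 7) * (1 + 313) = 6 * 8 * 314 = 15072; answer 15072
Part IV: R3 = 15072; c = 0; T(3) = 2*(9) + 3*(10) + 3*(0) = 48; iterating: T(3)=48, T(4)=153, T(5)=477, T(6)=1557, T(7)=5004, T(8)=16110, T(9)=51903, T(10)=167148, T(11)=538335; answer 538335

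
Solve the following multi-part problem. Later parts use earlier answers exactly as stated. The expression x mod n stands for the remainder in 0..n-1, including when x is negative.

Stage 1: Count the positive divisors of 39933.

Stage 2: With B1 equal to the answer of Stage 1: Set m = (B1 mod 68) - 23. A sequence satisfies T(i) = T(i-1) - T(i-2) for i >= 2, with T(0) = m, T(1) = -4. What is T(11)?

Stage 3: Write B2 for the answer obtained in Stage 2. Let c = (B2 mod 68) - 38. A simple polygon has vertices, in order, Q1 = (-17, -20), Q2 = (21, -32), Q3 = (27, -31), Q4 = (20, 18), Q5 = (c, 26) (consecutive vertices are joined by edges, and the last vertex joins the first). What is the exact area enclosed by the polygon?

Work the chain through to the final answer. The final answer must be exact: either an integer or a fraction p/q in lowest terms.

4651/2

Stage 1: 39933 = 3^4 * 17 * 29; number of divisors = (4+1) * (1+1) * (1+1) = 20; answer 20
Stage 2: B1 = 20; m = -3; T(2) = 1*(-4) - 1*(-3) = -1; iterating: T(2)=-1, T(3)=3, T(4)=4, T(5)=1, T(6)=-3, T(7)=-4, T(8)=-1, T(9)=3, T(10)=4, T(11)=1; answer 1
Stage 3: B2 = 1; c = -37; cross terms: (-17*-32 - 21*-20)=964, (21*-31 - 27*-32)=213, (27*18 - 20*-31)=1106, (20*26 - -37*18)=1186, (-37*-20 - -17*26)=1182; twice the area = |4651| = 4651; area = 4651/2; answer 4651/2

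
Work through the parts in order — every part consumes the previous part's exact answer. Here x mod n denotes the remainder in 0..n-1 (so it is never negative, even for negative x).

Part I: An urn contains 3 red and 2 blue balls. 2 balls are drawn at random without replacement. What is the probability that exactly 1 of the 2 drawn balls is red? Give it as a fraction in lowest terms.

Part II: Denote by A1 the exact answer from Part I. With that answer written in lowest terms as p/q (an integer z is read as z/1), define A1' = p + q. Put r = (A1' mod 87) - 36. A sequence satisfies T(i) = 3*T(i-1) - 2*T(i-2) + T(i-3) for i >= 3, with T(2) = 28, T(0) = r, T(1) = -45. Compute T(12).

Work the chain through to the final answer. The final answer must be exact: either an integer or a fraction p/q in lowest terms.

270737

Part I: total draws C(5,2) = 10; favorable C(3,1)*C(2,1) = 6; P = 3/5; answer 3/5
Part II: A1 = 3/5; threaded value p + q = 8; r = -28; T(3) = 3*(28) - 2*(-45) + 1*(-28) = 146; iterating: T(3)=146, T(4)=337, T(5)=747, T(6)=1713, T(7)=3982, T(8)=9267, T(9)=21550, T(10)=50098, T(11)=116461, T(12)=270737; answer 270737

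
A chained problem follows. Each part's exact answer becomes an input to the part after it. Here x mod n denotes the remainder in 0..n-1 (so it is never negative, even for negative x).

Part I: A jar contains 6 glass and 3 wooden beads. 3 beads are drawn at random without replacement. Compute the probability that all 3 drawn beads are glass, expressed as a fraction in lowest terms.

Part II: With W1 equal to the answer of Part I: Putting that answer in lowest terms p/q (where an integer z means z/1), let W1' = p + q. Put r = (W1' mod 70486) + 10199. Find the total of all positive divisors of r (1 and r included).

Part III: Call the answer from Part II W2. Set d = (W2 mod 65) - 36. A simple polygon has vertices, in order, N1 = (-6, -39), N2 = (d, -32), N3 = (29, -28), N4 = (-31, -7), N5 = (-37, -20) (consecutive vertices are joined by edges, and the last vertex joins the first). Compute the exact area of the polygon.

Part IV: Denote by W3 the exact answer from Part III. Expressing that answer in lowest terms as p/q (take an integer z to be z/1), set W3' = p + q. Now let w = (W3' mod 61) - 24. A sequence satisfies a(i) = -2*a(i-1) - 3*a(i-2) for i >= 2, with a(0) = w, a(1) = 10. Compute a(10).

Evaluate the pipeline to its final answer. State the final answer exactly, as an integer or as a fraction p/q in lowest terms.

Part I: total draws C(9,3) = 84; favorable C(6,3) = 20; P = 5/21; answer 5/21
Part II: W1 = 5/21; threaded value p + q = 26; r = 10225; 10225 = 5^2 * 409; sigma = (1 + 5 + 25) * (1 + 409) = 31 * 410 = 12710; answer 12710
Part III: W2 = 12710; d = -1; cross terms: (-6*-32 - -1*-39)=153, (-1*-28 - 29*-32)=956, (29*-7 - -31*-28)=-1071, (-31*-20 - -37*-7)=361, (-37*-39 - -6*-20)=1323; twice the area = |1722| = 1722; area = 861; answer 861
Part IV: W3 = 861; threaded value p + q = 862; w = -16; a(2) = -2*(10) - 3*(-16) = 28; iterating: a(2)=28, a(3)=-86, a(4)=88, a(5)=82, a(6)=-428, a(7)=610, a(8)=64, a(9)=-1958, a(10)=3724; answer 3724

3724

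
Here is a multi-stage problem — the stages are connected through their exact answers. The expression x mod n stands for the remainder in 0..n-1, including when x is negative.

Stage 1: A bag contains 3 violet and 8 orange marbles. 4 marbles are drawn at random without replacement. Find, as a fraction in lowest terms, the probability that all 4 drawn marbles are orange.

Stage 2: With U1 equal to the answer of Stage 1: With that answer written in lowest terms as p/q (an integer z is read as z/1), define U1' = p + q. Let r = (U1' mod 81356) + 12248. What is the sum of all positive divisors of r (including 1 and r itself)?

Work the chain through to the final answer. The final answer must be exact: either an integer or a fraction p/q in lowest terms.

Stage 1: total draws C(11,4) = 330; favorable C(8,4) = 70; P = 7/33; answer 7/33
Stage 2: U1 = 7/33; threaded value p + q = 40; r = 12288; 12288 = 2^12 * 3; sigma = (1 + 2 + 4 + 8 + 16 + 32 + 64 + 128 + 256 + 512 + 1024 + 2048 + 4096) * (1 + 3) = 8191 * 4 = 32764; answer 32764

32764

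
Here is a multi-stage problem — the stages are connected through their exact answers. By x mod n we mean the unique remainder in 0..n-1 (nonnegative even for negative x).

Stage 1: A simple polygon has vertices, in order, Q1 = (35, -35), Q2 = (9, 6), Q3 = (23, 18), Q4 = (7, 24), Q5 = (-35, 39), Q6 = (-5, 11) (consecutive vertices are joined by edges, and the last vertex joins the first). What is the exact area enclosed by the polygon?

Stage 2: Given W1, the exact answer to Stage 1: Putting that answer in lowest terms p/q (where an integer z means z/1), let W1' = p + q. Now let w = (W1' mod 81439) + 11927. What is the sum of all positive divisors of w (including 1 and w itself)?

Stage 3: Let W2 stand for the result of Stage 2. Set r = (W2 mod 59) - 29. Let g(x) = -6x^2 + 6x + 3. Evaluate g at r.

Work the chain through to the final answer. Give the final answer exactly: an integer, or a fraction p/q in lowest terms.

Stage 1: cross terms: (35*6 - 9*-35)=525, (9*18 - 23*6)=24, (23*24 - 7*18)=426, (7*39 - -35*24)=1113, (-35*11 - -5*39)=-190, (-5*-35 - 35*11)=-210; twice the area = |1688| = 1688; area = 844; answer 844
Stage 2: W1 = 844; threaded value p + q = 845; w = 12772; 12772 = 2^2 * 31 * 103; sigma = (1 + 2 + 4) * (1 + 31) * (1 + 103) = 7 * 32 * 104 = 23296; answer 23296
Stage 3: W2 = 23296; r = 21; -6*(21)^2 + 6*(21)^1 + 3 = (-2646) + (126) + (3) = -2517; answer -2517

-2517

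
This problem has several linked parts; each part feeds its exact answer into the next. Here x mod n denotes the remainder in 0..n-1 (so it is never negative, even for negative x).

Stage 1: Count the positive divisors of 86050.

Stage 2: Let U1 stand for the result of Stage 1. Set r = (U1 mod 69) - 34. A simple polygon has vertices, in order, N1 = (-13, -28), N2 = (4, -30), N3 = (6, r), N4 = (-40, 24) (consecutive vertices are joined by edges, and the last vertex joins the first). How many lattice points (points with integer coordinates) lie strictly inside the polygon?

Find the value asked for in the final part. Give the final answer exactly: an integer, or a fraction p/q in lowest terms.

621

Stage 1: 86050 = 2 * 5^2 * 1721; number of divisors = (1+1) * (2+1) * (1+1) = 12; answer 12
Stage 2: U1 = 12; r = -22; cross terms: (-13*-30 - 4*-28)=502, (4*-22 - 6*-30)=92, (6*24 - -40*-22)=-736, (-40*-28 - -13*24)=1432; twice the area = |1290| = 1290; area = 645; boundary points = 1 + 2 + 46 + 1 = 50; strictly interior points = area - boundary/2 + 1 = 621; answer 621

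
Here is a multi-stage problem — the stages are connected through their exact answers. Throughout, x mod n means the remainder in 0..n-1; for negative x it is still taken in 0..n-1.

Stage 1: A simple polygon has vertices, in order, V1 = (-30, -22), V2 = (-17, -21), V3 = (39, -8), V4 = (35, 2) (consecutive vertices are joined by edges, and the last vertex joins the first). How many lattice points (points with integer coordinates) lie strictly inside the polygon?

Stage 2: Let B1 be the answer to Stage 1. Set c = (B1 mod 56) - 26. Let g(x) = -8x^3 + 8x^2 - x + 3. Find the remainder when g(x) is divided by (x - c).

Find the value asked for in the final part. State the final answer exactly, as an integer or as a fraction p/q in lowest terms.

Stage 1: cross terms: (-30*-21 - -17*-22)=256, (-17*-8 - 39*-21)=955, (39*2 - 35*-8)=358, (35*-22 - -30*2)=-710; twice the area = |859| = 859; area = 859/2; boundary points = 1 + 1 + 2 + 1 = 5; strictly interior points = area - boundary/2 + 1 = 428; answer 428
Stage 2: B1 = 428; c = 10; remainder = value at the root: -8*(10)^3 + 8*(10)^2 - 1*(10)^1 + 3 = (-8000) + (800) + (-10) + (3) = -7207; answer -7207

-7207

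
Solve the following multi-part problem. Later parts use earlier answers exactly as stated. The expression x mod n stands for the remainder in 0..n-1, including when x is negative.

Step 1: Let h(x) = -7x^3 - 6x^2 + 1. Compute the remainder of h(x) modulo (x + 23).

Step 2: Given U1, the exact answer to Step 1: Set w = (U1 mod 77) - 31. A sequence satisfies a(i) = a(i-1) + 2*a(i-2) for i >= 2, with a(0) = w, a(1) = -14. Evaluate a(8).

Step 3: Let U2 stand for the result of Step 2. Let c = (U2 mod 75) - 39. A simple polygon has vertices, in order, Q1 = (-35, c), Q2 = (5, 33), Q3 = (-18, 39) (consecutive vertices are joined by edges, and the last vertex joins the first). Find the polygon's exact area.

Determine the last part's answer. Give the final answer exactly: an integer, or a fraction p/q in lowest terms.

465

Step 1: remainder = value at the root: -7*(-23)^3 - 6*(-23)^2 + 1 = (85169) + (-3174) + (1) = 81996; answer 81996
Step 2: U1 = 81996; w = 37; a(2) = 1*(-14) + 2*(37) = 60; iterating: a(2)=60, a(3)=32, a(4)=152, a(5)=216, a(6)=520, a(7)=952, a(8)=1992; answer 1992
Step 3: U2 = 1992; c = 3; cross terms: (-35*33 - 5*3)=-1170, (5*39 - -18*33)=789, (-18*3 - -35*39)=1311; twice the area = |930| = 930; area = 465; answer 465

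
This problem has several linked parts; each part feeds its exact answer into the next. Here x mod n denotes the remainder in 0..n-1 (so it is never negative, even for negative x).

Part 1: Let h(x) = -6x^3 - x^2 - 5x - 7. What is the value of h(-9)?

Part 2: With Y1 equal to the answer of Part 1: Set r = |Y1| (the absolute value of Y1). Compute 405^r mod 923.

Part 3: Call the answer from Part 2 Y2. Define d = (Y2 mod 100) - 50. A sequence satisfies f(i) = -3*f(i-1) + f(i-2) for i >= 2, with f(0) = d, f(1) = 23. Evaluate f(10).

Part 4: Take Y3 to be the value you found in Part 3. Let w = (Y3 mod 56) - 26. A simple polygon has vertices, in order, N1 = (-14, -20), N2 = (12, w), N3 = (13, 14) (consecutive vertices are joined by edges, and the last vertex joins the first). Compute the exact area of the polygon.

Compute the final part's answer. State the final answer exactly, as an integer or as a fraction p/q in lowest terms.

425/2

Part 1: -6*(-9)^3 - 1*(-9)^2 - 5*(-9)^1 - 7 = (4374) + (-81) + (45) + (-7) = 4331; answer 4331
Part 2: Y1 = 4331; r = 4331; squarings mod 923: 405^1=405, 405^2=654, 405^4=367, 405^8=854, 405^16=146, 405^32=87, 405^64=185, 405^128=74, 405^256=861, 405^512=152, 405^1024=29, 405^2048=841, 405^4096=263; 405^4331 = 405^1 * 405^2 * 405^8 * 405^32 * 405^64 * 405^128 * 405^4096 = 475 (mod 923); answer 475
Part 3: Y2 = 475; d = 25; f(2) = -3*(23) + 1*(25) = -44; iterating: f(2)=-44, f(3)=155, f(4)=-509, f(5)=1682, f(6)=-5555, f(7)=18347, f(8)=-60596, f(9)=200135, f(10)=-661001; answer -661001
Part 4: Y3 = -661001; w = -3; cross terms: (-14*-3 - 12*-20)=282, (12*14 - 13*-3)=207, (13*-20 - -14*14)=-64; twice the area = |425| = 425; area = 425/2; answer 425/2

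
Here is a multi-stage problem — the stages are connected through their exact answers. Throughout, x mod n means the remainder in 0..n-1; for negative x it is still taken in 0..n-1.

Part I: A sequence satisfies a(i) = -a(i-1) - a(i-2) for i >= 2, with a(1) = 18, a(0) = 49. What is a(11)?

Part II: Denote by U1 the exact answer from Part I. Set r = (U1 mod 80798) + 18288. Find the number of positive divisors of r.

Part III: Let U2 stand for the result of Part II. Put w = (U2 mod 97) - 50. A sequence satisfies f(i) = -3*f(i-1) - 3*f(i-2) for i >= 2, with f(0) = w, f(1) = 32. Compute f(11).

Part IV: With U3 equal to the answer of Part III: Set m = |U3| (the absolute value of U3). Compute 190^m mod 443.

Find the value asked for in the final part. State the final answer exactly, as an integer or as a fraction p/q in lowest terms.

318

Part I: a(2) = -1*(18) - 1*(49) = -67; iterating: a(2)=-67, a(3)=49, a(4)=18, a(5)=-67, a(6)=49, a(7)=18, a(8)=-67, a(9)=49, a(10)=18, a(11)=-67; answer -67
Part II: U1 = -67; r = 99019; 99019 = 83 * 1193; number of divisors = (1+1) * (1+1) = 4; answer 4
Part III: U2 = 4; w = -46; f(2) = -3*(32) - 3*(-46) = 42; iterating: f(2)=42, f(3)=-222, f(4)=540, f(5)=-954, f(6)=1242, f(7)=-864, f(8)=-1134, f(9)=5994, f(10)=-14580, f(11)=25758; answer 25758
Part IV: U3 = 25758; m = 25758; squarings mod 443: 190^1=190, 190^2=217, 190^4=131, 190^8=327, 190^16=166, 190^32=90, 190^64=126, 190^128=371, 190^256=311, 190^512=147, 190^1024=345, 190^2048=301, 190^4096=229, 190^8192=167, 190^16384=423; 190^25758 = 190^2 * 190^4 * 190^8 * 190^16 * 190^128 * 190^1024 * 190^8192 * 190^16384 = 318 (mod 443); answer 318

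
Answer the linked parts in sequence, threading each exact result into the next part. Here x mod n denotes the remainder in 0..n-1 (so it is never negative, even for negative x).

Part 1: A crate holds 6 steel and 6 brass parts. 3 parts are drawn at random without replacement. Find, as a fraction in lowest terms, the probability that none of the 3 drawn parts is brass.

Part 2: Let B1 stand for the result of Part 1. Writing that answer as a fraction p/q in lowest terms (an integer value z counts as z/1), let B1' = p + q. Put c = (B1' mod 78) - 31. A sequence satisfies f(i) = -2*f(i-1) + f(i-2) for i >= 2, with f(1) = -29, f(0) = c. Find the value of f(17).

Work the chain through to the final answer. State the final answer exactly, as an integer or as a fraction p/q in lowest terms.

-24018173

Part 1: total draws C(12,3) = 220; favorable C(6,3) = 20; P = 1/11; answer 1/11
Part 2: B1 = 1/11; threaded value p + q = 12; c = -19; f(2) = -2*(-29) + 1*(-19) = 39; iterating: f(2)=39, f(3)=-107, f(4)=253, f(5)=-613, f(6)=1479, f(7)=-3571, f(8)=8621, f(9)=-20813, f(10)=50247, f(11)=-121307, f(12)=292861, f(13)=-707029, f(14)=1706919, f(15)=-4120867, f(16)=9948653, f(17)=-24018173; answer -24018173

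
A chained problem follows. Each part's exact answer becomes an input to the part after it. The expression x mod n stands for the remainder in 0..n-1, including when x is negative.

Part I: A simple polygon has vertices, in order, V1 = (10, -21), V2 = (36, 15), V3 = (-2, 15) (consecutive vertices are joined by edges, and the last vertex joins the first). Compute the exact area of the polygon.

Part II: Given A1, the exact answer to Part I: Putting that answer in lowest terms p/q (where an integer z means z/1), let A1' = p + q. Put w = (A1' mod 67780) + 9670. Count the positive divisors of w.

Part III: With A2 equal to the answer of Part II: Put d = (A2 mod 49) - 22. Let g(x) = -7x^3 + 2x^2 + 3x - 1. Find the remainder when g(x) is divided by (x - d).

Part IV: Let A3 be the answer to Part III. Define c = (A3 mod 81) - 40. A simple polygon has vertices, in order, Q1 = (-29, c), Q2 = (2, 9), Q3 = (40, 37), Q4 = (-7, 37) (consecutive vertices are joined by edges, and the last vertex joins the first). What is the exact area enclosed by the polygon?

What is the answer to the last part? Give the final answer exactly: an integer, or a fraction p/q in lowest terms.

Part I: cross terms: (10*15 - 36*-21)=906, (36*15 - -2*15)=570, (-2*-21 - 10*15)=-108; twice the area = |1368| = 1368; area = 684; answer 684
Part II: A1 = 684; threaded value p + q = 685; w = 10355; 10355 = 5 * 19 * 109; number of divisors = (1+1) * (1+1) * (1+1) = 8; answer 8
Part III: A2 = 8; d = -14; remainder = value at the root: -7*(-14)^3 + 2*(-14)^2 + 3*(-14)^1 - 1 = (19208) + (392) + (-42) + (-1) = 19557; answer 19557
Part IV: A3 = 19557; c = -4; cross terms: (-29*9 - 2*-4)=-253, (2*37 - 40*9)=-286, (40*37 - -7*37)=1739, (-7*-4 - -29*37)=1101; twice the area = |2301| = 2301; area = 2301/2; answer 2301/2

2301/2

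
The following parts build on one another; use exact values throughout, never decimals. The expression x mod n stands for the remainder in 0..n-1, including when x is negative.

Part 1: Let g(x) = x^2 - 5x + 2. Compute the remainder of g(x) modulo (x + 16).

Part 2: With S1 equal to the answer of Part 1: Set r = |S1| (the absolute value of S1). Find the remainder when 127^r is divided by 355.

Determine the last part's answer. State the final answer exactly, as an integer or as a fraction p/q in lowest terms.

9

Part 1: remainder = value at the root: 1*(-16)^2 - 5*(-16)^1 + 2 = (256) + (80) + (2) = 338; answer 338
Part 2: S1 = 338; r = 338; squarings mod 355: 127^1=127, 127^2=154, 127^4=286, 127^8=146, 127^16=16, 127^32=256, 127^64=216, 127^128=151, 127^256=81; 127^338 = 127^2 * 127^16 * 127^64 * 127^256 = 9 (mod 355); answer 9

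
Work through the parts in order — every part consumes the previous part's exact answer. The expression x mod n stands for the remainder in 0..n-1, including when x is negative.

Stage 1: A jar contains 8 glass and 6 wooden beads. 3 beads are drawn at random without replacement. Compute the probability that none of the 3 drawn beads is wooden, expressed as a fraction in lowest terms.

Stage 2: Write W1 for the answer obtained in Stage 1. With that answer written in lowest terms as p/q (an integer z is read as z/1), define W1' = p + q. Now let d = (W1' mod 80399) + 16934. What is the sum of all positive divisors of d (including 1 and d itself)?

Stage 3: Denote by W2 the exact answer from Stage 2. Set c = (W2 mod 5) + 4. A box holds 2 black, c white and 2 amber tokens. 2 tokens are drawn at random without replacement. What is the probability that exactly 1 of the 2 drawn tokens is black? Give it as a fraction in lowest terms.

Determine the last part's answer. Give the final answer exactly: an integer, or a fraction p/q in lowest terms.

10/33

Stage 1: total draws C(14,3) = 364; favorable C(8,3) = 56; P = 2/13; answer 2/13
Stage 2: W1 = 2/13; threaded value p + q = 15; d = 16949; 16949 = 17 * 997; sigma = (1 + 17) * (1 + 997) = 18 * 998 = 17964; answer 17964
Stage 3: W2 = 17964; c = 8; total draws C(12,2) = 66; favorable C(2,1)*C(10,1) = 20; P = 10/33; answer 10/33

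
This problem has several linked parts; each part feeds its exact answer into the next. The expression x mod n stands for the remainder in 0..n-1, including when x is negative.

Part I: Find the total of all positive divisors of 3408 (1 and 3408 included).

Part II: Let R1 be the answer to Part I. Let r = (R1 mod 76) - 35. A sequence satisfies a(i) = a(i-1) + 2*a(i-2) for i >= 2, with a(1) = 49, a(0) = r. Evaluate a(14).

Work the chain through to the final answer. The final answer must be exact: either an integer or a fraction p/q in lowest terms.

Part I: 3408 = 2^4 * 3 * 71; sigma = (1 + 2 + 4 + 8 + 16) * (1 + 3) * (1 + 71) = 31 * 4 * 72 = 8928; answer 8928
Part II: R1 = 8928; r = 1; a(2) = 1*(49) + 2*(1) = 51; iterating: a(2)=51, a(3)=149, a(4)=251, a(5)=549, a(6)=1051, a(7)=2149, a(8)=4251, a(9)=8549, a(10)=17051, a(11)=34149, a(12)=68251, a(13)=136549, a(14)=273051; answer 273051

273051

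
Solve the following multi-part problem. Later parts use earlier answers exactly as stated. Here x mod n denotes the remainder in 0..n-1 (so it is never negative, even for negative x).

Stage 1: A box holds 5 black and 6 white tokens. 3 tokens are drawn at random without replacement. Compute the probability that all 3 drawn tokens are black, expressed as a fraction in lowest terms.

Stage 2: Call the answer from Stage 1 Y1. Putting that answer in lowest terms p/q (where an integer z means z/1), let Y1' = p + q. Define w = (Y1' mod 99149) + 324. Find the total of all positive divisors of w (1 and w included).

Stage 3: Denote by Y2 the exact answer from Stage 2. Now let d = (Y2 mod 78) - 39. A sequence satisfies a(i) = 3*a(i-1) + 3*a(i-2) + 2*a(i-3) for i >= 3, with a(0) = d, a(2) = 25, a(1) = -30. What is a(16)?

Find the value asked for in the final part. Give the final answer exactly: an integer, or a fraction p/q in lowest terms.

387625896

Stage 1: total draws C(11,3) = 165; favorable C(5,3) = 10; P = 2/33; answer 2/33
Stage 2: Y1 = 2/33; threaded value p + q = 35; w = 359; 359 is prime, so its only divisors are 1 and 359; sigma = 1 + 359 = 360; answer 360
Stage 3: Y2 = 360; d = 9; a(3) = 3*(25) + 3*(-30) + 2*(9) = 3; iterating: a(3)=3, a(4)=24, a(5)=131, a(6)=471, a(7)=1854, a(8)=7237, a(9)=28215, a(10)=110064, a(11)=429311, a(12)=1674555, a(13)=6531726, a(14)=25477465, a(15)=99376683, a(16)=387625896; answer 387625896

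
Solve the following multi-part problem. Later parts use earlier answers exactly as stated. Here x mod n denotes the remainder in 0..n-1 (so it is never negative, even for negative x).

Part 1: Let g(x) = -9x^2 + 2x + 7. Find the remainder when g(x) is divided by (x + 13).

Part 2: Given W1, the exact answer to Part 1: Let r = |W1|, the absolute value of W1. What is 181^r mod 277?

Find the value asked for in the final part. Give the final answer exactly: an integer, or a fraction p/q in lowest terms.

100

Part 1: remainder = value at the root: -9*(-13)^2 + 2*(-13)^1 + 7 = (-1521) + (-26) + (7) = -1540; answer -1540
Part 2: W1 = -1540; r = 1540; squarings mod 277: 181^1=181, 181^2=75, 181^4=85, 181^8=23, 181^16=252, 181^32=71, 181^64=55, 181^128=255, 181^256=207, 181^512=191, 181^1024=194; 181^1540 = 181^4 * 181^512 * 181^1024 = 100 (mod 277); answer 100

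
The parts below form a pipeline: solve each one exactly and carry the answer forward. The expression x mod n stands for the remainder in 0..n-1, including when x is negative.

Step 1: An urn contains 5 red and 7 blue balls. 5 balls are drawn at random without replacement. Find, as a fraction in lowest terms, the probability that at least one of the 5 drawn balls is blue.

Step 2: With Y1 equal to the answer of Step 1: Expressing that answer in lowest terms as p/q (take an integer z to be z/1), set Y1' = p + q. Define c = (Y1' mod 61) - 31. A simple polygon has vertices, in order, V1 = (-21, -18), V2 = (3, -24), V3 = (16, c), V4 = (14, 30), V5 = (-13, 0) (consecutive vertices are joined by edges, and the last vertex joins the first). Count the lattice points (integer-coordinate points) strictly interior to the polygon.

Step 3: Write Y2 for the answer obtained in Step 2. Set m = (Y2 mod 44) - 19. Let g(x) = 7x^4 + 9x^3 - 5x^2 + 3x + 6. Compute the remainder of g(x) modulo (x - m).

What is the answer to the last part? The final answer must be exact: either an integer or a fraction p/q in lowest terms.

Step 1: total draws C(12,5) = 792; complement C(5,5) = 1; favorable 792 - 1 = 791; P = 791/792; answer 791/792
Step 2: Y1 = 791/792; threaded value p + q = 1583; c = 27; cross terms: (-21*-24 - 3*-18)=558, (3*27 - 16*-24)=465, (16*30 - 14*27)=102, (14*0 - -13*30)=390, (-13*-18 - -21*0)=234; twice the area = |1749| = 1749; area = 1749/2; boundary points = 6 + 1 + 1 + 3 + 2 = 13; strictly interior points = area - boundary/2 + 1 = 869; answer 869
Step 3: Y2 = 869; m = 14; remainder = value at the root: 7*(14)^4 + 9*(14)^3 - 5*(14)^2 + 3*(14)^1 + 6 = (268912) + (24696) + (-980) + (42) + (6) = 292676; answer 292676

292676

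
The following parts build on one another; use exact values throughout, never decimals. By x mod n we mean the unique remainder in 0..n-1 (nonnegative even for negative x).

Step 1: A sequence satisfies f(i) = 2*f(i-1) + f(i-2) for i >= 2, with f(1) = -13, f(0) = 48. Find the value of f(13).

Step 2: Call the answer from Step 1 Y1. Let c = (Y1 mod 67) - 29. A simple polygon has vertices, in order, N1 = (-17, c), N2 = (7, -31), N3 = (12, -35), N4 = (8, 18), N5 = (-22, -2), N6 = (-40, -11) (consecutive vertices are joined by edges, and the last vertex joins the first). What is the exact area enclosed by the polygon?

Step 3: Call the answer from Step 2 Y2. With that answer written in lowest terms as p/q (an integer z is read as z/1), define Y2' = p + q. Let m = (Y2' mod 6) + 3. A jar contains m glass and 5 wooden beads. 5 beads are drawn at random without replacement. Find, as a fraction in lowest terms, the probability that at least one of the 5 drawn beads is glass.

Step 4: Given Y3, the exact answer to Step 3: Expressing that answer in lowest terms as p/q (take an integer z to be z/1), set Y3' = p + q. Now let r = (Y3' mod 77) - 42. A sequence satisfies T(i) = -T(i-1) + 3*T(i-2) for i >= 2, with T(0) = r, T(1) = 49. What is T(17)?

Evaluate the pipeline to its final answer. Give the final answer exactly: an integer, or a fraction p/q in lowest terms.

24768709

Step 1: f(2) = 2*(-13) + 1*(48) = 22; iterating: f(2)=22, f(3)=31, f(4)=84, f(5)=199, f(6)=482, f(7)=1163, f(8)=2808, f(9)=6779, f(10)=16366, f(11)=39511, f(12)=95388, f(13)=230287; answer 230287
Step 2: Y1 = 230287; c = -21; cross terms: (-17*-31 - 7*-21)=674, (7*-35 - 12*-31)=127, (12*18 - 8*-35)=496, (8*-2 - -22*18)=380, (-22*-11 - -40*-2)=162, (-40*-21 - -17*-11)=653; twice the area = |2492| = 2492; area = 1246; answer 1246
Step 3: Y2 = 1246; threaded value p + q = 1247; m = 8; total draws C(13,5) = 1287; complement C(5,5) = 1; favorable 1287 - 1 = 1286; P = 1286/1287; answer 1286/1287
Step 4: Y3 = 1286/1287; threaded value p + q = 2573; r = -10; T(2) = -1*(49) + 3*(-10) = -79; iterating: T(2)=-79, T(3)=226, T(4)=-463, T(5)=1141, T(6)=-2530, T(7)=5953, T(8)=-13543, T(9)=31402, T(10)=-72031, T(11)=166237, T(12)=-382330, T(13)=881041, T(14)=-2028031, T(15)=4671154, T(16)=-10755247, T(17)=24768709; answer 24768709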